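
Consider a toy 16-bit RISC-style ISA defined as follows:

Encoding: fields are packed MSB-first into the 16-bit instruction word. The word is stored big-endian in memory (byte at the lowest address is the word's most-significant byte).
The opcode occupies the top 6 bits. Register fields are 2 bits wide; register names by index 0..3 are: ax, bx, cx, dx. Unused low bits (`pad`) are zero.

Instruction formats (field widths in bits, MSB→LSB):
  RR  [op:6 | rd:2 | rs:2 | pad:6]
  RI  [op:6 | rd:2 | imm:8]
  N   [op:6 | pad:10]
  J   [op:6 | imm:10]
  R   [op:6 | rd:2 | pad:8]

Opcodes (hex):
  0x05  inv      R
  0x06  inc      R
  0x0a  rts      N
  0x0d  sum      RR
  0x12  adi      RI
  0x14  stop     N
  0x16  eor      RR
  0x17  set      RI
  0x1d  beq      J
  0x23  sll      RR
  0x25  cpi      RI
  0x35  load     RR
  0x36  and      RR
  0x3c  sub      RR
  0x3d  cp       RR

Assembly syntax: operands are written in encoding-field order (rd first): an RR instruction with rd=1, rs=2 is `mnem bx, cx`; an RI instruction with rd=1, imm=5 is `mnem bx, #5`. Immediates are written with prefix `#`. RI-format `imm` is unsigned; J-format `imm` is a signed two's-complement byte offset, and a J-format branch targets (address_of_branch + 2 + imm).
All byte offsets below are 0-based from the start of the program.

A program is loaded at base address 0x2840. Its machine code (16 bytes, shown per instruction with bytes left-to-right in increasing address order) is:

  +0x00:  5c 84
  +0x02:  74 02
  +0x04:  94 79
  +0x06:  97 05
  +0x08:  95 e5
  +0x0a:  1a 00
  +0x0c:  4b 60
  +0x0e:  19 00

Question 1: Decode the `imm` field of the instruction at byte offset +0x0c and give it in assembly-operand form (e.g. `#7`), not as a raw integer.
+0x0c: 4b 60 ⇒ word 0x4b60 (big)
  op=0x4b60>>10=0x12 ⇒ adi (RI)
  [9:8] rd=3 = dx
  [7:0] imm=96 = #96

#96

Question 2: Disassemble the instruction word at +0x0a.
inc cx

[0a] 1a 00 → 0x1a00
  opcode bits[15:10]=0x6: inc/R
  [9:8] rd=2 = cx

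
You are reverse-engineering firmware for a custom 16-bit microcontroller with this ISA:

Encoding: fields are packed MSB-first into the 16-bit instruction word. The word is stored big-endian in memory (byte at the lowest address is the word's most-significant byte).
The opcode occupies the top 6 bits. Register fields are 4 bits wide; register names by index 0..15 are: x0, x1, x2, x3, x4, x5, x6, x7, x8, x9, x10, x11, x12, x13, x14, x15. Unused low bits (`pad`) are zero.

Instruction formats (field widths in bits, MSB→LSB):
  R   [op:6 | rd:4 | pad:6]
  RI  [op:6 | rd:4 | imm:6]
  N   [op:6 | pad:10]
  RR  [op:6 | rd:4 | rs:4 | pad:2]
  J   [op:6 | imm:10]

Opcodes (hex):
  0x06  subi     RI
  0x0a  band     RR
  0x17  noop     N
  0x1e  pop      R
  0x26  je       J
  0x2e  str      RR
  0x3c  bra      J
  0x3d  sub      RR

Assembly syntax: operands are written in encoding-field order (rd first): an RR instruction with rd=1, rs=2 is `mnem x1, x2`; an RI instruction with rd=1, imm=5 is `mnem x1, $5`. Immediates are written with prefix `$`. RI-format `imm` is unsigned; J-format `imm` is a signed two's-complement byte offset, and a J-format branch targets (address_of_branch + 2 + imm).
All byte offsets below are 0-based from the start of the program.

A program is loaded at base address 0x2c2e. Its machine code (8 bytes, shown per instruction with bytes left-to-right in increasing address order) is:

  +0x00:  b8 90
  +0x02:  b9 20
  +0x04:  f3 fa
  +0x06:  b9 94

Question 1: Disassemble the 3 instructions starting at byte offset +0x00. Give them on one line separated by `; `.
str x2, x4; str x4, x8; bra $-6

@+00  big-endian(b8 90) = 0xb890
  opcode bits[15:10]=0x2e: str/RR
  rd: (w>>6)&0xf=0x2 → x2
  rs: (w>>2)&0xf=0x4 → x4
@+02  big-endian(b9 20) = 0xb920
  opcode bits[15:10]=0x2e: str/RR
  rd: (w>>6)&0xf=0x4 → x4
  rs: (w>>2)&0xf=0x8 → x8
@+04  big-endian(f3 fa) = 0xf3fa
  opcode bits[15:10]=0x3c: bra/J
  imm: (w>>0)&0x3ff=0x3fa (s10→-6) → $-6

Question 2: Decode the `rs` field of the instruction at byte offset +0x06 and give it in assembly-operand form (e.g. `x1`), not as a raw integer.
x5

off 0x06: read b9 94 as big → 0xb994
  top 6b → 0x2e → str [RR]
  [9:6] rd=6 = x6
  [5:2] rs=5 = x5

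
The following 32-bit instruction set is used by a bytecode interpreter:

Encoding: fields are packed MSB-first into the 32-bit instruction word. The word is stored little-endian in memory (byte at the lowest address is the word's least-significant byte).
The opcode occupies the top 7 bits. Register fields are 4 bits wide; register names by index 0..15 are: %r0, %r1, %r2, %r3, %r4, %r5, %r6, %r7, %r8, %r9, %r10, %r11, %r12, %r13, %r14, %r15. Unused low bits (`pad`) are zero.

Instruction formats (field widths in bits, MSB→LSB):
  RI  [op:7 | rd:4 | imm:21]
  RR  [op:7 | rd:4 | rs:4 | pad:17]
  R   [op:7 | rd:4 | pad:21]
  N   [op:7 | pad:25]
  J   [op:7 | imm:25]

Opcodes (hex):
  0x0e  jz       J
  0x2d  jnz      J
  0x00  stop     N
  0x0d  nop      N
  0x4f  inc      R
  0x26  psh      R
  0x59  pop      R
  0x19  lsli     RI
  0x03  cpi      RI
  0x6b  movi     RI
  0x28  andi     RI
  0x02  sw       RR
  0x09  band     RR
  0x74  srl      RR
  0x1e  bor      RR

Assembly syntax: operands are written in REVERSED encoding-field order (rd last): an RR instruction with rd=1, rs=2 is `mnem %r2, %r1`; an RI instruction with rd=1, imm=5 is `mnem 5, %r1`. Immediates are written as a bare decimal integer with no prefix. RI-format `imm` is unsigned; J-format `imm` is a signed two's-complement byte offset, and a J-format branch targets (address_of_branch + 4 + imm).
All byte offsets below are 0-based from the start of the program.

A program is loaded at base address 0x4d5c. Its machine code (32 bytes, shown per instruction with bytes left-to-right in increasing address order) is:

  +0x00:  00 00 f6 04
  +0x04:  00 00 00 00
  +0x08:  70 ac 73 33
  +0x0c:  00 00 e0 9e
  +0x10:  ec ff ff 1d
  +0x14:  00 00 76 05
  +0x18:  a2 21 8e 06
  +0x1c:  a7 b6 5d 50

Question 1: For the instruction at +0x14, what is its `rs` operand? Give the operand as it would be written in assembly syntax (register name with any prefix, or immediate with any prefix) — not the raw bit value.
%r11

off 0x14: read 00 00 76 05 as little → 0x05760000
  top 7b → 0x2 → sw [RR]
  [24:21] rd=11 = %r11
  [20:17] rs=11 = %r11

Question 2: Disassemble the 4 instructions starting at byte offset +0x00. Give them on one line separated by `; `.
+0x00: 00 00 f6 04 ⇒ word 0x04f60000 (little)
  op=0x04f60000>>25=0x2 ⇒ sw (RR)
  [24:21] rd=7 = %r7
  [20:17] rs=11 = %r11
+0x04: 00 00 00 00 ⇒ word 0x00000000 (little)
  op=0x00000000>>25=0x0 ⇒ stop (N)
+0x08: 70 ac 73 33 ⇒ word 0x3373ac70 (little)
  op=0x3373ac70>>25=0x19 ⇒ lsli (RI)
  [24:21] rd=11 = %r11
  [20:0] imm=1289328 = 1289328
+0x0c: 00 00 e0 9e ⇒ word 0x9ee00000 (little)
  op=0x9ee00000>>25=0x4f ⇒ inc (R)
  [24:21] rd=7 = %r7

sw %r11, %r7; stop; lsli 1289328, %r11; inc %r7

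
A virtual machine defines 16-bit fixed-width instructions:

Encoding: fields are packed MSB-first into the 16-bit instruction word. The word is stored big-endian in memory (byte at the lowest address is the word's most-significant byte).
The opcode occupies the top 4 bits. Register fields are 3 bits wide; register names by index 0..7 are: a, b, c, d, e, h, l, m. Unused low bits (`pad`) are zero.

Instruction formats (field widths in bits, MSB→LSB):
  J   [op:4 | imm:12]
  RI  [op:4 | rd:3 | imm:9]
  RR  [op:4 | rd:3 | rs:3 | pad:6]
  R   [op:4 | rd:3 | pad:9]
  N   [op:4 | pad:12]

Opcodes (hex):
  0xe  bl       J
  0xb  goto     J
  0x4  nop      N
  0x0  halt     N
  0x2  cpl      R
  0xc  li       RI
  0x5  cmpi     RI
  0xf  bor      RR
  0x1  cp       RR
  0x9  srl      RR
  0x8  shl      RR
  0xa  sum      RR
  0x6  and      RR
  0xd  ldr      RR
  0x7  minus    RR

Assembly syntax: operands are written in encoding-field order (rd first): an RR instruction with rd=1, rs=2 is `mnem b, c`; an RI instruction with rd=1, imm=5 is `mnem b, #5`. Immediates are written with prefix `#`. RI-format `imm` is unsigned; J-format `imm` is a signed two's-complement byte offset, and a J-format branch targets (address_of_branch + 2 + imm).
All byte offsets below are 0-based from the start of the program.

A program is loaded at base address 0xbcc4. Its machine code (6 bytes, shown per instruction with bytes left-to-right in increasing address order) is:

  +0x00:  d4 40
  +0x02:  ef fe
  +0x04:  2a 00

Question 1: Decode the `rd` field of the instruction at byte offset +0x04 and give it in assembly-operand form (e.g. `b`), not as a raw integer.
h

@+04  big-endian(2a 00) = 0x2a00
  opcode bits[15:12]=0x2: cpl/R
  rd: (w>>9)&0x7=0x5 → h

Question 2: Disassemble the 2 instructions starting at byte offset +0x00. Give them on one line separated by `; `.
ldr c, b; bl #-2

[00] d4 40 → 0xd440
  op=0xd440>>12=0xd ⇒ ldr (RR)
  [11:9] rd=2 = c
  [8:6] rs=1 = b
[02] ef fe → 0xeffe
  op=0xeffe>>12=0xe ⇒ bl (J)
  [11:0] imm=4094 (s12→-2) = #-2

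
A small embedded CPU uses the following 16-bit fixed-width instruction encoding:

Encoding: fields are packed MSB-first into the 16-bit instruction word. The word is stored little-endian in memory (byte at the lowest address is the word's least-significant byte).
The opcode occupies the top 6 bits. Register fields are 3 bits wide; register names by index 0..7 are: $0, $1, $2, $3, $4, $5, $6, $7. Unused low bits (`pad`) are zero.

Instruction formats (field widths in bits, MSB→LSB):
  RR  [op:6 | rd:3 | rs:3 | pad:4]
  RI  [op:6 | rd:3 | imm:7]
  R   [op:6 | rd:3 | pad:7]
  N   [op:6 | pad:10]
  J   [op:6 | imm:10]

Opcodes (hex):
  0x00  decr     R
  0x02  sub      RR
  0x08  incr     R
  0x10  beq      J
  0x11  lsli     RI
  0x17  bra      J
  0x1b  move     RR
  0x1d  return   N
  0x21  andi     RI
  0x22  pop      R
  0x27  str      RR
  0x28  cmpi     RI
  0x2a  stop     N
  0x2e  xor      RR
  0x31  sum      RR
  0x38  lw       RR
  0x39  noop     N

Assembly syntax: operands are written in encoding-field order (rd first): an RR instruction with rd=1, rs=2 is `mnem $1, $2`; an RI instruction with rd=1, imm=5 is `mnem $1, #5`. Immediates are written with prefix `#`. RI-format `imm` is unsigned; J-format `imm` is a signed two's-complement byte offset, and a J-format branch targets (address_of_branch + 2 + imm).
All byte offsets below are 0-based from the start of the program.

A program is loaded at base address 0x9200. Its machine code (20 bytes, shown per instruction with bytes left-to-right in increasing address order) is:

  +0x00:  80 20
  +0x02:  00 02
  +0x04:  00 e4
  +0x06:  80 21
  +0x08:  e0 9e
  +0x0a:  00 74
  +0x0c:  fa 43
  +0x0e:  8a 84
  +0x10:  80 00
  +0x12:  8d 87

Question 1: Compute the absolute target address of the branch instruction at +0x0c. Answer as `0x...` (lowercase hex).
@+0c  little-endian(fa 43) = 0x43fa
  opcode bits[15:10]=0x10: beq/J
  imm@[9:0]=0x3fa (s10→-6) ⇒ #-6
  target = base 0x9200 + off 0x0c + 2 + imm -6 = 0x9208

0x9208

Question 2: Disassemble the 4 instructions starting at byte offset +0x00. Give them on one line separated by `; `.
+0x00: 80 20 ⇒ word 0x2080 (little)
  opcode bits[15:10]=0x8: incr/R
  rd@[9:7]=0x1 ⇒ $1
+0x02: 00 02 ⇒ word 0x0200 (little)
  opcode bits[15:10]=0x0: decr/R
  rd@[9:7]=0x4 ⇒ $4
+0x04: 00 e4 ⇒ word 0xe400 (little)
  opcode bits[15:10]=0x39: noop/N
+0x06: 80 21 ⇒ word 0x2180 (little)
  opcode bits[15:10]=0x8: incr/R
  rd@[9:7]=0x3 ⇒ $3

incr $1; decr $4; noop; incr $3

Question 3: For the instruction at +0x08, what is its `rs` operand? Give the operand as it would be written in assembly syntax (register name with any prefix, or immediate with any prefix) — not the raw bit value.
off 0x08: read e0 9e as little → 0x9ee0
  top 6b → 0x27 → str [RR]
  rd: (w>>7)&0x7=0x5 → $5
  rs: (w>>4)&0x7=0x6 → $6

$6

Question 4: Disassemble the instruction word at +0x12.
@+12  little-endian(8d 87) = 0x878d
  opcode bits[15:10]=0x21: andi/RI
  rd@[9:7]=0x7 ⇒ $7
  imm@[6:0]=0xd ⇒ #13

andi $7, #13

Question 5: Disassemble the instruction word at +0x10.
[10] 80 00 → 0x0080
  top 6b → 0x0 → decr [R]
  [9:7] rd=1 = $1

decr $1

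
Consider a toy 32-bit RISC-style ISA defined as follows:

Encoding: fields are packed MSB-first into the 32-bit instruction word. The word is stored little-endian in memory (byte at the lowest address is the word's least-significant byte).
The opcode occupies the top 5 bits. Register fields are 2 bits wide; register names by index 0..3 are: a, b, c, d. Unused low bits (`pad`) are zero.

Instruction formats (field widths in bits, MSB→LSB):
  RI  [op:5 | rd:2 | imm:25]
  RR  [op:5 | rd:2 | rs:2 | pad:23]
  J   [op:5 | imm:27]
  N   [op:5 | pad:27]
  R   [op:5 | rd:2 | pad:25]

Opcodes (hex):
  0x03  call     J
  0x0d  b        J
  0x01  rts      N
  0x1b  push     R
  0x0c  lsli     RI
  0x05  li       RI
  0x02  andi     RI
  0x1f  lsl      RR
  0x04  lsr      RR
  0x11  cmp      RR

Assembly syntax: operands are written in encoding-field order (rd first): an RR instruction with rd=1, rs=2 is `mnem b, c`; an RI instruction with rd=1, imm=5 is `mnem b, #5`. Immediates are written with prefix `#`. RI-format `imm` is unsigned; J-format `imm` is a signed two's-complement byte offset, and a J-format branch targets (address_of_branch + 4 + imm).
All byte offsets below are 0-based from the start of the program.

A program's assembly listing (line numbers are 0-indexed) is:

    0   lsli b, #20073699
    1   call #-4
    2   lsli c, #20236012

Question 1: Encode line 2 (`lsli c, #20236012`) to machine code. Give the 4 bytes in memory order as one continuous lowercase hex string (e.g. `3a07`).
ecc63465

L2: lsli op=0xc:5|rd=2:2|imm=20236012:25 ⇒ 0x6534c6ec ⇒ little ec c6 34 65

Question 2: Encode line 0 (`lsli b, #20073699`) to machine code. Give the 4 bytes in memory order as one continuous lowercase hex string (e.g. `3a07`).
e34c3263

line 0 (lsli): pack op=0xc:5|rd=1:2|imm=20073699:25 = 0x63324ce3; little→ e3 4c 32 63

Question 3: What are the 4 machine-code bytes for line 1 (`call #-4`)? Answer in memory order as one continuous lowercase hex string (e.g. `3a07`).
fcffff1f

1. call fields op=0x3:5|imm=-4:27 → word 1ffffffch → fc ff ff 1f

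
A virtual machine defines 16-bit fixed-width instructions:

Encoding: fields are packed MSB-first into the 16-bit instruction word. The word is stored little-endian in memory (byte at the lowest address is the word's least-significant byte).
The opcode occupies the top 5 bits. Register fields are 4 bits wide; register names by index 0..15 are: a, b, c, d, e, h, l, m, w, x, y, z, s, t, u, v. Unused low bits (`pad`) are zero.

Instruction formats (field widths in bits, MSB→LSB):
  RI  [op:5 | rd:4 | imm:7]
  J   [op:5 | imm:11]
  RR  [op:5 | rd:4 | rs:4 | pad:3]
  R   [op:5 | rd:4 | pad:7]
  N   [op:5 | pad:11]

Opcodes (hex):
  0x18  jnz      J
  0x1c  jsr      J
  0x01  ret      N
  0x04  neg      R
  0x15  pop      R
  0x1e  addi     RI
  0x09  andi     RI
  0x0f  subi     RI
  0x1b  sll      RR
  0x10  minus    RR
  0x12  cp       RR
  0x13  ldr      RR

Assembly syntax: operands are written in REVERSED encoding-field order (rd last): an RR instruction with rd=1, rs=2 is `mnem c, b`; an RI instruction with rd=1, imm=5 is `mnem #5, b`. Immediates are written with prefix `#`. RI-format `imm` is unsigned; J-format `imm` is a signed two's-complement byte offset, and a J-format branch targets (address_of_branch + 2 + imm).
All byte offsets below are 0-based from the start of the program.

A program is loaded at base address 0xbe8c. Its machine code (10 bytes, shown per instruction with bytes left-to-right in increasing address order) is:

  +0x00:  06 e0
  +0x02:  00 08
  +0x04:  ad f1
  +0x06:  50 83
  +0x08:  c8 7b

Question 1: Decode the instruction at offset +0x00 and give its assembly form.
jsr #6

@+00  little-endian(06 e0) = 0xe006
  op=0xe006>>11=0x1c ⇒ jsr (J)
  imm: (w>>0)&0x7ff=0x6 → #6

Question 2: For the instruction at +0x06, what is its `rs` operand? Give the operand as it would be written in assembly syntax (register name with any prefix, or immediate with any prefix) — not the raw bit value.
y

+0x06: 50 83 ⇒ word 0x8350 (little)
  op=0x8350>>11=0x10 ⇒ minus (RR)
  rd@[10:7]=0x6 ⇒ l
  rs@[6:3]=0xa ⇒ y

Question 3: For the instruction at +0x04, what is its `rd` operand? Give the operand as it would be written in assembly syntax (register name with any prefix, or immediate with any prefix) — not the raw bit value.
d

@+04  little-endian(ad f1) = 0xf1ad
  opcode bits[15:11]=0x1e: addi/RI
  rd@[10:7]=0x3 ⇒ d
  imm@[6:0]=0x2d ⇒ #45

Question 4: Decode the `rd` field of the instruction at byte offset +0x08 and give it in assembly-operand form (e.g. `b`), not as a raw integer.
[08] c8 7b → 0x7bc8
  op=0x7bc8>>11=0xf ⇒ subi (RI)
  [10:7] rd=7 = m
  [6:0] imm=72 = #72

m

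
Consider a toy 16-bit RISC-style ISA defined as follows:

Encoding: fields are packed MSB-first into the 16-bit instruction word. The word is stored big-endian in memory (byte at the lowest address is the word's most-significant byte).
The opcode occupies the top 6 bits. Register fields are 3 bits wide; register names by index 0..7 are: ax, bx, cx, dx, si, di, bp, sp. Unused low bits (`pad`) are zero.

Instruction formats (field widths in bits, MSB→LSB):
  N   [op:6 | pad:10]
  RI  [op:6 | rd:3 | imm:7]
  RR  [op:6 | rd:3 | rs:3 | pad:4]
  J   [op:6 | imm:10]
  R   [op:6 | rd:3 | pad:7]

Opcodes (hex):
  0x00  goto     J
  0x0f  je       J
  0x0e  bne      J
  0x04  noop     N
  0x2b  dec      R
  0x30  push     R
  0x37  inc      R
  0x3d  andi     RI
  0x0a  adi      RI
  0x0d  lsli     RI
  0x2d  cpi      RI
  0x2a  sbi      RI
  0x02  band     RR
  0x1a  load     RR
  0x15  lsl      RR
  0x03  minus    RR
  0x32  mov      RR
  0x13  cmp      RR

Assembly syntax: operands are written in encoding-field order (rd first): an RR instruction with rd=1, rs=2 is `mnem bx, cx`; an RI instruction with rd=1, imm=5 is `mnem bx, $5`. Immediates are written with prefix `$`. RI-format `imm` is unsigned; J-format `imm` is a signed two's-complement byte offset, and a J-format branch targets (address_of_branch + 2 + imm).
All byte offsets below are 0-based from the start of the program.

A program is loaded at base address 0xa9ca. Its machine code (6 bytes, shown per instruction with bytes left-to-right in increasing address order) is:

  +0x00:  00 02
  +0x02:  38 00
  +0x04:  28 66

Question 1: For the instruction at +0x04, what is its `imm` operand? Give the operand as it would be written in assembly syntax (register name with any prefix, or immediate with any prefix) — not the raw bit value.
$102

+0x04: 28 66 ⇒ word 0x2866 (big)
  op=0x2866>>10=0xa ⇒ adi (RI)
  rd@[9:7]=0x0 ⇒ ax
  imm@[6:0]=0x66 ⇒ $102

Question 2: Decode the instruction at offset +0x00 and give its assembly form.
off 0x00: read 00 02 as big → 0x0002
  top 6b → 0x0 → goto [J]
  imm: (w>>0)&0x3ff=0x2 → $2

goto $2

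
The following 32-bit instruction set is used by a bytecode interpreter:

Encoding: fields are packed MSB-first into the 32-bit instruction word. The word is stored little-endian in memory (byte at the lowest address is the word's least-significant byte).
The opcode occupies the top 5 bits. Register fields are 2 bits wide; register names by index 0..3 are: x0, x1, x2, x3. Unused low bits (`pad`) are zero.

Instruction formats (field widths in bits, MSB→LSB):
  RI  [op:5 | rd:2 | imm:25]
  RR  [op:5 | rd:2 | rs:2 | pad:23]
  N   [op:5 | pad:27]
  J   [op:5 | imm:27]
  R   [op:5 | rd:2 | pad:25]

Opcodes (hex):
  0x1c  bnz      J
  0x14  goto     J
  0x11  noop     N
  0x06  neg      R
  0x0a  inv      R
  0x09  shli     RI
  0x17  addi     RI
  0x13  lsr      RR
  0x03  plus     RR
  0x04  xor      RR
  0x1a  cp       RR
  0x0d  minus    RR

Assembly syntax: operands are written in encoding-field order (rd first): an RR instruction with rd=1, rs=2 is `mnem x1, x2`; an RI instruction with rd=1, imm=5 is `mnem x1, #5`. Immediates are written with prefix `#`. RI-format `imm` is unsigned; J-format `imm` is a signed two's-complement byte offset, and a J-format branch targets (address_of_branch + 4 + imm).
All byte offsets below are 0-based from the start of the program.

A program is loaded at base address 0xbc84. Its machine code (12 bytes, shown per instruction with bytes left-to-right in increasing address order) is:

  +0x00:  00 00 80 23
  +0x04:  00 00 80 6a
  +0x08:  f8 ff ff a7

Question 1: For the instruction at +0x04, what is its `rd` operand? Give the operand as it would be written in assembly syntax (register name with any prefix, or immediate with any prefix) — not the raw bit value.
@+04  little-endian(00 00 80 6a) = 0x6a800000
  top 5b → 0xd → minus [RR]
  [26:25] rd=1 = x1
  [24:23] rs=1 = x1

x1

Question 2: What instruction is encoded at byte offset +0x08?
goto #-8

+0x08: f8 ff ff a7 ⇒ word 0xa7fffff8 (little)
  op=0xa7fffff8>>27=0x14 ⇒ goto (J)
  [26:0] imm=134217720 (s27→-8) = #-8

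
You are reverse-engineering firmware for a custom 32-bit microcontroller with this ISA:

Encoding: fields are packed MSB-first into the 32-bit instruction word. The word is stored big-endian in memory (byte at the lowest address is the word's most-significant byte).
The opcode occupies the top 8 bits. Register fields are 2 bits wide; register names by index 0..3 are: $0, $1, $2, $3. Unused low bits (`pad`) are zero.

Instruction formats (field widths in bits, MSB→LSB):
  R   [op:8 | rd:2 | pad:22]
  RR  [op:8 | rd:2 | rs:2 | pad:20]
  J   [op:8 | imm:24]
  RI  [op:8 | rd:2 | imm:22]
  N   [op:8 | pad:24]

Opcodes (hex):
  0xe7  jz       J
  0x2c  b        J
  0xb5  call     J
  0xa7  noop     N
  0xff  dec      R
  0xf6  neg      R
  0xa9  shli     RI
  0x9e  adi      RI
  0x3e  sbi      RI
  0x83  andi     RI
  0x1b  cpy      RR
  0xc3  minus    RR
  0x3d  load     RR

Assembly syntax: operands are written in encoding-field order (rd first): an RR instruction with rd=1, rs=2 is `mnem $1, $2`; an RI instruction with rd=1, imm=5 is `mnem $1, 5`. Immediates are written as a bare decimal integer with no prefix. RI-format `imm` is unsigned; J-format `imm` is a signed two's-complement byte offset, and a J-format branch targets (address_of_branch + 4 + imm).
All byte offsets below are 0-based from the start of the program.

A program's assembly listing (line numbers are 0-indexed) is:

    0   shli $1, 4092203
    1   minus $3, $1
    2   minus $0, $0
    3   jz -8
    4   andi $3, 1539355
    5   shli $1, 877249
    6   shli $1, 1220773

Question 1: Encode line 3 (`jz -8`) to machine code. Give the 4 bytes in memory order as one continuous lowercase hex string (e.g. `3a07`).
3. jz fields op=0xe7:8|imm=-8:24 → word e7fffff8h → e7 ff ff f8

e7fffff8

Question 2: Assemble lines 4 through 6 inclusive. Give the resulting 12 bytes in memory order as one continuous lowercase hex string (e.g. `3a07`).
L4: andi op=0x83:8|rd=3:2|imm=1539355:22 ⇒ 0x83d77d1b ⇒ big 83 d7 7d 1b
L5: shli op=0xa9:8|rd=1:2|imm=877249:22 ⇒ 0xa94d62c1 ⇒ big a9 4d 62 c1
L6: shli op=0xa9:8|rd=1:2|imm=1220773:22 ⇒ 0xa952a0a5 ⇒ big a9 52 a0 a5

83d77d1ba94d62c1a952a0a5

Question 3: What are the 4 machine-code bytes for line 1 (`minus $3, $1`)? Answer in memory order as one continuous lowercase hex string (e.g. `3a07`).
line 1 (minus): pack op=0xc3:8|rd=3:2|rs=1:2|pad=0:20 = 0xc3d00000; big→ c3 d0 00 00

c3d00000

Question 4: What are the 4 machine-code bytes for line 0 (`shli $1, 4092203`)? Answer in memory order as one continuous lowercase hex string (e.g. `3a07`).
a97e712b

L0: shli op=0xa9:8|rd=1:2|imm=4092203:22 ⇒ 0xa97e712b ⇒ big a9 7e 71 2b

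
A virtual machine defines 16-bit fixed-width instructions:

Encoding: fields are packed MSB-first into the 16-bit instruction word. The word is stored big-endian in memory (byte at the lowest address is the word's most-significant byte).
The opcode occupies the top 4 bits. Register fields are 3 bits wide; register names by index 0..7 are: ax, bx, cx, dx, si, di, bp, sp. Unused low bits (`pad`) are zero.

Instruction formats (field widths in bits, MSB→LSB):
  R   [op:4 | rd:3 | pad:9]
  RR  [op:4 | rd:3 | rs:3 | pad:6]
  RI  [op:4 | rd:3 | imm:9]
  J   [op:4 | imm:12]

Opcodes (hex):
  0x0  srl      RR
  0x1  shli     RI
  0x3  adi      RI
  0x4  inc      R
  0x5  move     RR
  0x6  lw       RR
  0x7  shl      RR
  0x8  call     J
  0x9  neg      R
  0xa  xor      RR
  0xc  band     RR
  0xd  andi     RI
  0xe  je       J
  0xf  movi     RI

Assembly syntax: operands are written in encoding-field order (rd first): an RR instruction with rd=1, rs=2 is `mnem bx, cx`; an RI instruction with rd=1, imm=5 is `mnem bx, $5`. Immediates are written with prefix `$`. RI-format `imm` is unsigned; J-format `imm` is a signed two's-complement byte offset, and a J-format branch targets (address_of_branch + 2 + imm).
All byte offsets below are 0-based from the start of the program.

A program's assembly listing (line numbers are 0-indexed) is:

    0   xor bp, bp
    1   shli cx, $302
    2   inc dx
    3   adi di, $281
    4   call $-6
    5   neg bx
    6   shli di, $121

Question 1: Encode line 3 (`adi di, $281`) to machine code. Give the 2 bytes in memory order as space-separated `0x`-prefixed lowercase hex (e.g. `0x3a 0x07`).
0x3b 0x19

line 3 (adi): pack op=0x3:4|rd=5:3|imm=281:9 = 0x3b19; big→ 3b 19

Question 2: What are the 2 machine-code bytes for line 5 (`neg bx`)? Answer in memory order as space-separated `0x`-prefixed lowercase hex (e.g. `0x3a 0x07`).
0x92 0x00

L5: neg op=0x9:4|rd=1:3|pad=0:9 ⇒ 0x9200 ⇒ big 92 00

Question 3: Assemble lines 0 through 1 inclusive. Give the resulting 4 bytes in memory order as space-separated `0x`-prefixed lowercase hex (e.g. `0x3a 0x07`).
0xad 0x80 0x15 0x2e

L0: xor op=0xa:4|rd=6:3|rs=6:3|pad=0:6 ⇒ 0xad80 ⇒ big ad 80
L1: shli op=0x1:4|rd=2:3|imm=302:9 ⇒ 0x152e ⇒ big 15 2e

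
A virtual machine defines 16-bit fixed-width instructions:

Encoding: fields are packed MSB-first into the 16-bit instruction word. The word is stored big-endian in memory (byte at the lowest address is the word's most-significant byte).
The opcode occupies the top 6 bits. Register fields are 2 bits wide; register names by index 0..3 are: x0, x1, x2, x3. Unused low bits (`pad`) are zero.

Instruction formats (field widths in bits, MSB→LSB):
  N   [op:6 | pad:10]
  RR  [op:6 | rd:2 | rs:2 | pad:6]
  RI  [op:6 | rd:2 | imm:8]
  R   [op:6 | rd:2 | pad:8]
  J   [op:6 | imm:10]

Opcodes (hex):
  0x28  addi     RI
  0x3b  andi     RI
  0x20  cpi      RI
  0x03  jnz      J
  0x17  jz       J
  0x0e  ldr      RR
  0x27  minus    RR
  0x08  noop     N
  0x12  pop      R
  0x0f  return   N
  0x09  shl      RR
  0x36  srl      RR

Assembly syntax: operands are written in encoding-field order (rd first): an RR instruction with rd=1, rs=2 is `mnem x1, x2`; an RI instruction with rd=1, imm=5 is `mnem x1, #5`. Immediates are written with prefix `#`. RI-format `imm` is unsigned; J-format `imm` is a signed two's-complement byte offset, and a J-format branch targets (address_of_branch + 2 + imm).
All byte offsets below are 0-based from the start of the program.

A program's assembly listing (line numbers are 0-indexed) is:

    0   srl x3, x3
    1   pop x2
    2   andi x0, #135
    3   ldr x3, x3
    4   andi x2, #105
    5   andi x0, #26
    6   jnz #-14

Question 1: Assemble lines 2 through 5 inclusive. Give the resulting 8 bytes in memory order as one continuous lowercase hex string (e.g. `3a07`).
ec873bc0ee69ec1a

2. andi fields op=0x3b:6|rd=0:2|imm=135:8 → word ec87h → ec 87
3. ldr fields op=0xe:6|rd=3:2|rs=3:2|pad=0:6 → word 3bc0h → 3b c0
4. andi fields op=0x3b:6|rd=2:2|imm=105:8 → word ee69h → ee 69
5. andi fields op=0x3b:6|rd=0:2|imm=26:8 → word ec1ah → ec 1a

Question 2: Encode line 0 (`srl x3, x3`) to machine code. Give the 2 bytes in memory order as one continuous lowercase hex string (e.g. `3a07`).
L0: srl op=0x36:6|rd=3:2|rs=3:2|pad=0:6 ⇒ 0xdbc0 ⇒ big db c0

dbc0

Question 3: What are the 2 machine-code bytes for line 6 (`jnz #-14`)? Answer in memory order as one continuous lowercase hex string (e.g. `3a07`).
L6: jnz op=0x3:6|imm=-14:10 ⇒ 0x0ff2 ⇒ big 0f f2

0ff2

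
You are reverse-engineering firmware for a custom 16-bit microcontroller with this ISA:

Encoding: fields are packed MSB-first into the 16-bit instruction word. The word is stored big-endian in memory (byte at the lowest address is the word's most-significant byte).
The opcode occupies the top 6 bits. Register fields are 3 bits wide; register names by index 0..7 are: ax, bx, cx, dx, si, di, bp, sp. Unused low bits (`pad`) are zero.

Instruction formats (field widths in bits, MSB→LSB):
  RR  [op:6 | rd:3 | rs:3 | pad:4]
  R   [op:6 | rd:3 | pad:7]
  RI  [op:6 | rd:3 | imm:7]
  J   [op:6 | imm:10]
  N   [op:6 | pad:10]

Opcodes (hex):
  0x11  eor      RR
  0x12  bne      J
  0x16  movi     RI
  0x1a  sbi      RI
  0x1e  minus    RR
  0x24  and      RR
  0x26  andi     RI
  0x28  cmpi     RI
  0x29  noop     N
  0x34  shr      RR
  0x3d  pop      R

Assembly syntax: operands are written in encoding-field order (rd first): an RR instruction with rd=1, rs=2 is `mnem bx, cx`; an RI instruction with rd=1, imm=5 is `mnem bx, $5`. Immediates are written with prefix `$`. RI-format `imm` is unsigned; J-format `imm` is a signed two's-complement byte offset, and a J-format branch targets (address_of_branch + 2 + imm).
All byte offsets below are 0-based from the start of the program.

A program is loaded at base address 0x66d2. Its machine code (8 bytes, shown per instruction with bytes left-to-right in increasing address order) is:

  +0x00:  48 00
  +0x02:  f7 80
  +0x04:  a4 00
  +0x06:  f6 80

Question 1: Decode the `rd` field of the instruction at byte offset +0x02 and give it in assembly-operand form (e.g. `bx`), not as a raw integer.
sp

@+02  big-endian(f7 80) = 0xf780
  top 6b → 0x3d → pop [R]
  rd@[9:7]=0x7 ⇒ sp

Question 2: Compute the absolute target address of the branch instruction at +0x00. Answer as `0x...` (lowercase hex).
+0x00: 48 00 ⇒ word 0x4800 (big)
  op=0x4800>>10=0x12 ⇒ bne (J)
  [9:0] imm=0 = $0
  target = base 0x66d2 + off 0x00 + 2 + imm 0 = 0x66d4

0x66d4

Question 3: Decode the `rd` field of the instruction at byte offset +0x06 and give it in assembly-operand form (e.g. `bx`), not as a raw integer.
off 0x06: read f6 80 as big → 0xf680
  opcode bits[15:10]=0x3d: pop/R
  rd: (w>>7)&0x7=0x5 → di

di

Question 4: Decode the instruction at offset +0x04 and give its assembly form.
noop

@+04  big-endian(a4 00) = 0xa400
  op=0xa400>>10=0x29 ⇒ noop (N)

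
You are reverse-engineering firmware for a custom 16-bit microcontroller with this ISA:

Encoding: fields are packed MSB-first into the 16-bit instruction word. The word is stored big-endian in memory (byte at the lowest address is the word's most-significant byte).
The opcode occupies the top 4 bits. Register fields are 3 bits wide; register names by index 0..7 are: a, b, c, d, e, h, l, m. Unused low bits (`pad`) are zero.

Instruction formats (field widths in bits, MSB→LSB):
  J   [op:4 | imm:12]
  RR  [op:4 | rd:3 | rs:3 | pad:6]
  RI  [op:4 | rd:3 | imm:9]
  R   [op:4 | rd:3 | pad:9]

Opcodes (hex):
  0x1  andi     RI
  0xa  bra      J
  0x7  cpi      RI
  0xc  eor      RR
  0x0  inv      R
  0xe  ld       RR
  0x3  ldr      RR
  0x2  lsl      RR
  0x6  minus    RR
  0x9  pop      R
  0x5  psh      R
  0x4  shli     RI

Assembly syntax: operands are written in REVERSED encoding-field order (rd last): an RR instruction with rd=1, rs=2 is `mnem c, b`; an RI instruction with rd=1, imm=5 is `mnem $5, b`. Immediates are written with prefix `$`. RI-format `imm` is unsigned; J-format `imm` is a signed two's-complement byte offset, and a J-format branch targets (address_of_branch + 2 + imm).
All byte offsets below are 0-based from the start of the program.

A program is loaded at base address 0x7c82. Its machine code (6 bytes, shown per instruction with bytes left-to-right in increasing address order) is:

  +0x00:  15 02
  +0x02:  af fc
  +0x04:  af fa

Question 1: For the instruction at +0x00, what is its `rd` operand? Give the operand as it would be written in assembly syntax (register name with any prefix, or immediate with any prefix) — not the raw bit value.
c

+0x00: 15 02 ⇒ word 0x1502 (big)
  op=0x1502>>12=0x1 ⇒ andi (RI)
  [11:9] rd=2 = c
  [8:0] imm=258 = $258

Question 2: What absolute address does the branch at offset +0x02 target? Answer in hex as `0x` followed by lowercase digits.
0x7c82

[02] af fc → 0xaffc
  opcode bits[15:12]=0xa: bra/J
  imm: (w>>0)&0xfff=0xffc (s12→-4) → $-4
  target = base 0x7c82 + off 0x02 + 2 + imm -4 = 0x7c82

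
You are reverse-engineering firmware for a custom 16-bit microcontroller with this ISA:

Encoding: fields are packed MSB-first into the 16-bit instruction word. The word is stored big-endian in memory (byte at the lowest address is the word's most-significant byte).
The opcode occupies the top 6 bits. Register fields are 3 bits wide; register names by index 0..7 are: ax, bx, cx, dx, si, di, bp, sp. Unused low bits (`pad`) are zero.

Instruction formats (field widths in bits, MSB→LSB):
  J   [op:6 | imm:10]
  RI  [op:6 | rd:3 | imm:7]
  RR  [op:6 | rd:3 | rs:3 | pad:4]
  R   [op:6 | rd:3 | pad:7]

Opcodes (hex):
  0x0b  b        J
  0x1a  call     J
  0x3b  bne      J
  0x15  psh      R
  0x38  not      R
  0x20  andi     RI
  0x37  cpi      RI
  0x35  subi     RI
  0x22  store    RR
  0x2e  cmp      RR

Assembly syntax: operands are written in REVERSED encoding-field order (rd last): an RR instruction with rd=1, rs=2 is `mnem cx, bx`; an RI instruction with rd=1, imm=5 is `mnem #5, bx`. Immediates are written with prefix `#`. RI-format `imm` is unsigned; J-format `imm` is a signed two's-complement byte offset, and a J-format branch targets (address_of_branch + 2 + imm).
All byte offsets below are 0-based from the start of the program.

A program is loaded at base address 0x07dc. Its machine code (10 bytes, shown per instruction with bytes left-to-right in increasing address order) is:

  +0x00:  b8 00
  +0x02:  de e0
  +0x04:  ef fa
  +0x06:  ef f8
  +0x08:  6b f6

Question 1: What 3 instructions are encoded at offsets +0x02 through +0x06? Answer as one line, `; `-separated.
off 0x02: read de e0 as big → 0xdee0
  op=0xdee0>>10=0x37 ⇒ cpi (RI)
  [9:7] rd=5 = di
  [6:0] imm=96 = #96
off 0x04: read ef fa as big → 0xeffa
  op=0xeffa>>10=0x3b ⇒ bne (J)
  [9:0] imm=1018 (s10→-6) = #-6
off 0x06: read ef f8 as big → 0xeff8
  op=0xeff8>>10=0x3b ⇒ bne (J)
  [9:0] imm=1016 (s10→-8) = #-8

cpi #96, di; bne #-6; bne #-8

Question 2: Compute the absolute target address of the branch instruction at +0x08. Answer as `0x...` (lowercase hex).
0x07dc

[08] 6b f6 → 0x6bf6
  top 6b → 0x1a → call [J]
  imm@[9:0]=0x3f6 (s10→-10) ⇒ #-10
  target = base 0x07dc + off 0x08 + 2 + imm -10 = 0x07dc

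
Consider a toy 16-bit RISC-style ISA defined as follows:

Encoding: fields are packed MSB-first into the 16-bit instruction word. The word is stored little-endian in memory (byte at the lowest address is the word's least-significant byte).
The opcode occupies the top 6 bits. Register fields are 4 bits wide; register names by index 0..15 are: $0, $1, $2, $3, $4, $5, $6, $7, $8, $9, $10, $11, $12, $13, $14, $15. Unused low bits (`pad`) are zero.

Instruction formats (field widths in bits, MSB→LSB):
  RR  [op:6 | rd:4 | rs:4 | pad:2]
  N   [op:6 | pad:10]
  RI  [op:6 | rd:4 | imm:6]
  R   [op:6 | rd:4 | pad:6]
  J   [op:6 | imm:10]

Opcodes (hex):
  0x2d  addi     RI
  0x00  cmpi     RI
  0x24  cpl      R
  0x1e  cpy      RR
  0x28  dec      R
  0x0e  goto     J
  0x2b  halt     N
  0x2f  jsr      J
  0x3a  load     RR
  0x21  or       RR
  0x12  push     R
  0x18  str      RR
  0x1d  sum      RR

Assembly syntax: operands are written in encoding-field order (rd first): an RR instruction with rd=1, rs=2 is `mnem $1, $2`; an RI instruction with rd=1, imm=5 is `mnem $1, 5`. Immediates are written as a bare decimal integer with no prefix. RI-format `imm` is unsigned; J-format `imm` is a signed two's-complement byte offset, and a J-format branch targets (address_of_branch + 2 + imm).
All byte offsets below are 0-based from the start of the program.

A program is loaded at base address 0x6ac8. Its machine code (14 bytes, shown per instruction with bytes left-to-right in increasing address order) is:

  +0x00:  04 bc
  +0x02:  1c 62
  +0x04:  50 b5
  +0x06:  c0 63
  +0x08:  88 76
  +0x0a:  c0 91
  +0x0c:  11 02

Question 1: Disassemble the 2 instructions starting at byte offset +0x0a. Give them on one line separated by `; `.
off 0x0a: read c0 91 as little → 0x91c0
  op=0x91c0>>10=0x24 ⇒ cpl (R)
  rd@[9:6]=0x7 ⇒ $7
off 0x0c: read 11 02 as little → 0x0211
  op=0x0211>>10=0x0 ⇒ cmpi (RI)
  rd@[9:6]=0x8 ⇒ $8
  imm@[5:0]=0x11 ⇒ 17

cpl $7; cmpi $8, 17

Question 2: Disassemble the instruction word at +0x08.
[08] 88 76 → 0x7688
  opcode bits[15:10]=0x1d: sum/RR
  [9:6] rd=10 = $10
  [5:2] rs=2 = $2

sum $10, $2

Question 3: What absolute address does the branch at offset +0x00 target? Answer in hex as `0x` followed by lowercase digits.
0x6ace

+0x00: 04 bc ⇒ word 0xbc04 (little)
  opcode bits[15:10]=0x2f: jsr/J
  imm@[9:0]=0x4 ⇒ 4
  target = base 0x6ac8 + off 0x00 + 2 + imm 4 = 0x6ace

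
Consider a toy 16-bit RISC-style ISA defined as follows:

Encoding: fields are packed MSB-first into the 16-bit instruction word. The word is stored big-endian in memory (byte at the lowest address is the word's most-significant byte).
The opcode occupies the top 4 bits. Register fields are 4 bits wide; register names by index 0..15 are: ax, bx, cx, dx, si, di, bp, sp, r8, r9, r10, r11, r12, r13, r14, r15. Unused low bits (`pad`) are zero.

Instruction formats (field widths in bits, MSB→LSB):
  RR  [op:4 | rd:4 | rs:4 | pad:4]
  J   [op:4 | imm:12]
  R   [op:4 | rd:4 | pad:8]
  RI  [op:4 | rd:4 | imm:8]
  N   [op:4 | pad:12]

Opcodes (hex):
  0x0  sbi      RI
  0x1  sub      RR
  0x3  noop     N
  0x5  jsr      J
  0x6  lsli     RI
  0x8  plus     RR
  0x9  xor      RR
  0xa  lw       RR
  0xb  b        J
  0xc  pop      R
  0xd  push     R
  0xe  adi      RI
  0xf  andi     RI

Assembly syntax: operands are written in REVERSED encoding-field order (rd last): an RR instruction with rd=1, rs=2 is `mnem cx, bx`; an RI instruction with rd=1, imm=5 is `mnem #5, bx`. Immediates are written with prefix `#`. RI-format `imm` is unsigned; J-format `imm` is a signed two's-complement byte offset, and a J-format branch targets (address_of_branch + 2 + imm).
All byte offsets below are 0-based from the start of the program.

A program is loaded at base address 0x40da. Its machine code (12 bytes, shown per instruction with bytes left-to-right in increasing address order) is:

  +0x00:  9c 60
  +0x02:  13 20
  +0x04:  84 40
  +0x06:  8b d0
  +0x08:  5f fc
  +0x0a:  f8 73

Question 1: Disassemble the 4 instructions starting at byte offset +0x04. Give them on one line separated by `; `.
@+04  big-endian(84 40) = 0x8440
  op=0x8440>>12=0x8 ⇒ plus (RR)
  rd: (w>>8)&0xf=0x4 → si
  rs: (w>>4)&0xf=0x4 → si
@+06  big-endian(8b d0) = 0x8bd0
  op=0x8bd0>>12=0x8 ⇒ plus (RR)
  rd: (w>>8)&0xf=0xb → r11
  rs: (w>>4)&0xf=0xd → r13
@+08  big-endian(5f fc) = 0x5ffc
  op=0x5ffc>>12=0x5 ⇒ jsr (J)
  imm: (w>>0)&0xfff=0xffc (s12→-4) → #-4
@+0a  big-endian(f8 73) = 0xf873
  op=0xf873>>12=0xf ⇒ andi (RI)
  rd: (w>>8)&0xf=0x8 → r8
  imm: (w>>0)&0xff=0x73 → #115

plus si, si; plus r13, r11; jsr #-4; andi #115, r8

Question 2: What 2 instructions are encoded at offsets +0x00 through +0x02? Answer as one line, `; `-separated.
+0x00: 9c 60 ⇒ word 0x9c60 (big)
  top 4b → 0x9 → xor [RR]
  [11:8] rd=12 = r12
  [7:4] rs=6 = bp
+0x02: 13 20 ⇒ word 0x1320 (big)
  top 4b → 0x1 → sub [RR]
  [11:8] rd=3 = dx
  [7:4] rs=2 = cx

xor bp, r12; sub cx, dx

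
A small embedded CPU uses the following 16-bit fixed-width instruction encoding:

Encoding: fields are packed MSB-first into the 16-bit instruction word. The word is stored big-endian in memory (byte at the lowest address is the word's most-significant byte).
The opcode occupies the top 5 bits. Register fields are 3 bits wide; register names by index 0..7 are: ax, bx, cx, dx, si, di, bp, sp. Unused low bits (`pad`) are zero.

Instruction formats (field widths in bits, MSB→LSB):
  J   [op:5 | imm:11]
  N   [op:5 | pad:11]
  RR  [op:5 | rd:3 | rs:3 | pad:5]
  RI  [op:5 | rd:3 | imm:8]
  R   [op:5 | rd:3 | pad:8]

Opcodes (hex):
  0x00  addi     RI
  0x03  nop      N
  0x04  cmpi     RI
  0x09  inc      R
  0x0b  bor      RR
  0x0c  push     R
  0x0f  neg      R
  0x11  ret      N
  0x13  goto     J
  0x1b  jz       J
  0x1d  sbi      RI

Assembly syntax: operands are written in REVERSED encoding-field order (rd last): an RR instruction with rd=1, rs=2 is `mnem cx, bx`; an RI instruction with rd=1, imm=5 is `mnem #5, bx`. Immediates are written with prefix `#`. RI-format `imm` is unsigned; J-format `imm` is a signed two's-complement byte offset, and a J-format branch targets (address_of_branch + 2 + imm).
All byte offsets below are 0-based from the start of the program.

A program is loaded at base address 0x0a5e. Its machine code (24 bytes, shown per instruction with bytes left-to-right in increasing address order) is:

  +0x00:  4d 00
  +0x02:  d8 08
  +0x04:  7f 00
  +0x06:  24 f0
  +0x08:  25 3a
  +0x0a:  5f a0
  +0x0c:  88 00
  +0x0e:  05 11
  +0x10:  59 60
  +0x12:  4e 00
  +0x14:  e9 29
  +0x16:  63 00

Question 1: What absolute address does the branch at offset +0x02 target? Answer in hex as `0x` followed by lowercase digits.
0x0a6a

off 0x02: read d8 08 as big → 0xd808
  top 5b → 0x1b → jz [J]
  [10:0] imm=8 = #8
  target = base 0x0a5e + off 0x02 + 2 + imm 8 = 0x0a6a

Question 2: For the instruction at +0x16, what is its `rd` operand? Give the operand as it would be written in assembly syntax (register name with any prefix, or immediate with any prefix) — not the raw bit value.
off 0x16: read 63 00 as big → 0x6300
  opcode bits[15:11]=0xc: push/R
  rd: (w>>8)&0x7=0x3 → dx

dx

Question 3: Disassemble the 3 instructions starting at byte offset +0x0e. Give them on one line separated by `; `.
off 0x0e: read 05 11 as big → 0x0511
  opcode bits[15:11]=0x0: addi/RI
  rd@[10:8]=0x5 ⇒ di
  imm@[7:0]=0x11 ⇒ #17
off 0x10: read 59 60 as big → 0x5960
  opcode bits[15:11]=0xb: bor/RR
  rd@[10:8]=0x1 ⇒ bx
  rs@[7:5]=0x3 ⇒ dx
off 0x12: read 4e 00 as big → 0x4e00
  opcode bits[15:11]=0x9: inc/R
  rd@[10:8]=0x6 ⇒ bp

addi #17, di; bor dx, bx; inc bp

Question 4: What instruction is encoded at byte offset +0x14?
sbi #41, bx

off 0x14: read e9 29 as big → 0xe929
  top 5b → 0x1d → sbi [RI]
  [10:8] rd=1 = bx
  [7:0] imm=41 = #41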